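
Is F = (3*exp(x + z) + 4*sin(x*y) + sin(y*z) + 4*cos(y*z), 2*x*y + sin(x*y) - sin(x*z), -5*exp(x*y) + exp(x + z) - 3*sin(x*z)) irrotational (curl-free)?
No, ∇×F = (x*(-5*exp(x*y) + cos(x*z)), 5*y*exp(x*y) - 4*y*sin(y*z) + y*cos(y*z) + 3*z*cos(x*z) + 2*exp(x + z), -4*x*cos(x*y) + y*cos(x*y) + 2*y + 4*z*sin(y*z) - z*cos(x*z) - z*cos(y*z))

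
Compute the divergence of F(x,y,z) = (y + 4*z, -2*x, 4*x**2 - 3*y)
0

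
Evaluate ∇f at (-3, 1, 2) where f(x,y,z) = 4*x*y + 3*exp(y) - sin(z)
(4, -12 + 3*E, -cos(2))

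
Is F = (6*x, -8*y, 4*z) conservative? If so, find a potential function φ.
Yes, F is conservative. φ = 3*x**2 - 4*y**2 + 2*z**2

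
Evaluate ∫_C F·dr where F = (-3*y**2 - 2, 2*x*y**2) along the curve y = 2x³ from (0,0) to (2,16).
164212/35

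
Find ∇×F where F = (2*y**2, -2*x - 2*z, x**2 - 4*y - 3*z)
(-2, -2*x, -4*y - 2)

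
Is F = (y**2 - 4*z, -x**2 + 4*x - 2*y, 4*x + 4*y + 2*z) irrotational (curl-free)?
No, ∇×F = (4, -8, -2*x - 2*y + 4)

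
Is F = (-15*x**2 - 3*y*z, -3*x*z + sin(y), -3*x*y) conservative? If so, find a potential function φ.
Yes, F is conservative. φ = -5*x**3 - 3*x*y*z - cos(y)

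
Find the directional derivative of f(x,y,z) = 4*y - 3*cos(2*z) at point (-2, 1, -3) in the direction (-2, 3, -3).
3*sqrt(22)*(3*sin(6) + 2)/11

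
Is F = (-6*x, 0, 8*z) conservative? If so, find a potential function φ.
Yes, F is conservative. φ = -3*x**2 + 4*z**2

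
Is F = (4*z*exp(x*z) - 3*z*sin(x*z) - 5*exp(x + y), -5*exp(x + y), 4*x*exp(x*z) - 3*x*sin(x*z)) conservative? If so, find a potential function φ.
Yes, F is conservative. φ = 4*exp(x*z) - 5*exp(x + y) + 3*cos(x*z)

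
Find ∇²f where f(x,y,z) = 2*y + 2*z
0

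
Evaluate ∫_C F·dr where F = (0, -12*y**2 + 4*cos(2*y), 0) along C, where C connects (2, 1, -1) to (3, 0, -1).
4 - 2*sin(2)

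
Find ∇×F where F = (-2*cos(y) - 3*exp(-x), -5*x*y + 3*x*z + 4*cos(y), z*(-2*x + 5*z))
(-3*x, 2*z, -5*y + 3*z - 2*sin(y))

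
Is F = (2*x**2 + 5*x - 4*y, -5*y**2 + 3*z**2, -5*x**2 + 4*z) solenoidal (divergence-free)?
No, ∇·F = 4*x - 10*y + 9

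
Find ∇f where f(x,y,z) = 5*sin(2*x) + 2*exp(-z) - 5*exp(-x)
(10*cos(2*x) + 5*exp(-x), 0, -2*exp(-z))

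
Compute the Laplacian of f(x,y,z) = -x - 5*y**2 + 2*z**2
-6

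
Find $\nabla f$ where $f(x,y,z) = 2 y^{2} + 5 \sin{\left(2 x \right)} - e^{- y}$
(10*cos(2*x), 4*y + exp(-y), 0)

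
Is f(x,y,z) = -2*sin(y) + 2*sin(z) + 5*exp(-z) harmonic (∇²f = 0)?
No, ∇²f = 2*sin(y) - 2*sin(z) + 5*exp(-z)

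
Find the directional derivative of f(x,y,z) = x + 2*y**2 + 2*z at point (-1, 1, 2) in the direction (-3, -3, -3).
-7*sqrt(3)/3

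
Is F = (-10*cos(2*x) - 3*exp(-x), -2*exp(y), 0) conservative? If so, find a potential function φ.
Yes, F is conservative. φ = -2*exp(y) - 5*sin(2*x) + 3*exp(-x)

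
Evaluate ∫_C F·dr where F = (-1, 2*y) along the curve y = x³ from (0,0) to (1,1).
0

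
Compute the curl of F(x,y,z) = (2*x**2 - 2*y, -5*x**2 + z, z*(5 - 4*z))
(-1, 0, 2 - 10*x)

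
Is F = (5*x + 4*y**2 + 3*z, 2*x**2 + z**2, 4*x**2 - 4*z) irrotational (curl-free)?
No, ∇×F = (-2*z, 3 - 8*x, 4*x - 8*y)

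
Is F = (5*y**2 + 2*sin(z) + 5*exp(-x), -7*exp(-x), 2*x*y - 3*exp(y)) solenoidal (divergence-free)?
No, ∇·F = -5*exp(-x)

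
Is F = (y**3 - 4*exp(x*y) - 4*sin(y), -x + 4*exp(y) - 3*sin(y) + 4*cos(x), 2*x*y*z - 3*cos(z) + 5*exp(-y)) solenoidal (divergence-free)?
No, ∇·F = 2*x*y - 4*y*exp(x*y) + 4*exp(y) + 3*sin(z) - 3*cos(y)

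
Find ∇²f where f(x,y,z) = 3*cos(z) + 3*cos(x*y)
-3*x**2*cos(x*y) - 3*y**2*cos(x*y) - 3*cos(z)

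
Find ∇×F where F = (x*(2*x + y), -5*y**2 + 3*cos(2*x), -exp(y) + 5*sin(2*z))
(-exp(y), 0, -x - 6*sin(2*x))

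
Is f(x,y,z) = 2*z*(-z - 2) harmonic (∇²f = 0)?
No, ∇²f = -4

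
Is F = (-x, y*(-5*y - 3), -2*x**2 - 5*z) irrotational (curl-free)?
No, ∇×F = (0, 4*x, 0)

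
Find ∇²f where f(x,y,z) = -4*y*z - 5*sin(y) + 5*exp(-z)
5*sin(y) + 5*exp(-z)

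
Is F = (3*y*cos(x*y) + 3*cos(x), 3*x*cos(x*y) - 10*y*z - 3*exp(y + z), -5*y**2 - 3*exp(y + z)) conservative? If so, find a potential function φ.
Yes, F is conservative. φ = -5*y**2*z - 3*exp(y + z) + 3*sin(x) + 3*sin(x*y)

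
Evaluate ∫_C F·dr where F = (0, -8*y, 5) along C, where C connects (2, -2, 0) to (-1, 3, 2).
-10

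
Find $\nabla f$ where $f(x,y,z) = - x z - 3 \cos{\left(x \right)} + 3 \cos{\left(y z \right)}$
(-z + 3*sin(x), -3*z*sin(y*z), -x - 3*y*sin(y*z))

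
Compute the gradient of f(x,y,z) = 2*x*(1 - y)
(2 - 2*y, -2*x, 0)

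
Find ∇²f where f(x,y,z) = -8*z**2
-16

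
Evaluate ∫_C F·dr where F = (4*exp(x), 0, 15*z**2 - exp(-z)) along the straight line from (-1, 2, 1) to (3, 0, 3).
-5*exp(-1) + exp(-3) + 4*exp(3) + 130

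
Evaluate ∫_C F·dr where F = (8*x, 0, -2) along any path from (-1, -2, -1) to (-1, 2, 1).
-4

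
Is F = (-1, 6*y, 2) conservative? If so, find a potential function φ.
Yes, F is conservative. φ = -x + 3*y**2 + 2*z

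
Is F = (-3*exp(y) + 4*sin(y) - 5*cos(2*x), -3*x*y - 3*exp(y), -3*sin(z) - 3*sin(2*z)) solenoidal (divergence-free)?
No, ∇·F = -3*x - 3*exp(y) + 10*sin(2*x) - 3*cos(z) - 6*cos(2*z)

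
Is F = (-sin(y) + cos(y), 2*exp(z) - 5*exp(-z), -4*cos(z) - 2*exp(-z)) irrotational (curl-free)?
No, ∇×F = (3*sinh(z) - 7*cosh(z), 0, sin(y) + cos(y))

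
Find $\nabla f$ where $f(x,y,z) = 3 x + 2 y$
(3, 2, 0)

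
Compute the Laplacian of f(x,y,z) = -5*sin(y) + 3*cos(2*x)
5*sin(y) - 12*cos(2*x)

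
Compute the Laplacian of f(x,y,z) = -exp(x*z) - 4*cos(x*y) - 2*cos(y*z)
-x**2*exp(x*z) + 4*x**2*cos(x*y) + 4*y**2*cos(x*y) + 2*y**2*cos(y*z) - z**2*exp(x*z) + 2*z**2*cos(y*z)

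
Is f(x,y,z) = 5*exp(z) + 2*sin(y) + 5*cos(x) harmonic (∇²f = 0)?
No, ∇²f = 5*exp(z) - 2*sin(y) - 5*cos(x)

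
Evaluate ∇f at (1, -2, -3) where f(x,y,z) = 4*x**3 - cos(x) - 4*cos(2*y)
(sin(1) + 12, -8*sin(4), 0)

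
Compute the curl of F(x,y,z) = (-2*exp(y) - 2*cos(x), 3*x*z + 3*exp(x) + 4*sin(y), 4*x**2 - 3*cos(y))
(-3*x + 3*sin(y), -8*x, 3*z + 3*exp(x) + 2*exp(y))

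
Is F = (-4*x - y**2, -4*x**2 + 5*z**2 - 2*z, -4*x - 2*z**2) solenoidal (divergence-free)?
No, ∇·F = -4*z - 4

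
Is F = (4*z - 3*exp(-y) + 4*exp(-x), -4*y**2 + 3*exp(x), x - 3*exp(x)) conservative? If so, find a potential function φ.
No, ∇×F = (0, 3*exp(x) + 3, 3*exp(x) - 3*exp(-y)) ≠ 0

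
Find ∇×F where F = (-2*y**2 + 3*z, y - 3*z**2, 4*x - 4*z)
(6*z, -1, 4*y)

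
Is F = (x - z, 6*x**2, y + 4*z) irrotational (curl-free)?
No, ∇×F = (1, -1, 12*x)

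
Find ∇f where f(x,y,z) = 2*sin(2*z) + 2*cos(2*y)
(0, -4*sin(2*y), 4*cos(2*z))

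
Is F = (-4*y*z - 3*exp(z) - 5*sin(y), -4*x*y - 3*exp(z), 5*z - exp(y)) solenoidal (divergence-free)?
No, ∇·F = 5 - 4*x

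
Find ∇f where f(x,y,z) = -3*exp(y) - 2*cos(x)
(2*sin(x), -3*exp(y), 0)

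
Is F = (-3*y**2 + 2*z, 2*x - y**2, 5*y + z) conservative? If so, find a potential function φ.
No, ∇×F = (5, 2, 6*y + 2) ≠ 0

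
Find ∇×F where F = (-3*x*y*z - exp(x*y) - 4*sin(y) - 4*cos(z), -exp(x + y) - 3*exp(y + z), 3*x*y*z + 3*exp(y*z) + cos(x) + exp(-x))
(3*x*z + 3*z*exp(y*z) + 3*exp(y + z), -3*x*y - 3*y*z + sin(x) + 4*sin(z) + exp(-x), 3*x*z + x*exp(x*y) - exp(x + y) + 4*cos(y))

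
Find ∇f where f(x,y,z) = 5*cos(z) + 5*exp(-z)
(0, 0, -5*sin(z) - 5*exp(-z))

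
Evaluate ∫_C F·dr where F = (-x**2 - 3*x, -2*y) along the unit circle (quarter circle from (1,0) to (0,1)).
5/6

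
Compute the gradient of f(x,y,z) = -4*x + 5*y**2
(-4, 10*y, 0)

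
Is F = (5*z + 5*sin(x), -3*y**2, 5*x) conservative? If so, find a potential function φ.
Yes, F is conservative. φ = 5*x*z - y**3 - 5*cos(x)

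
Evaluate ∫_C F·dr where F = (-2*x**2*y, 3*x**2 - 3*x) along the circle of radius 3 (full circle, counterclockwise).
27*pi/2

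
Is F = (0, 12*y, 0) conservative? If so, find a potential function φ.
Yes, F is conservative. φ = 6*y**2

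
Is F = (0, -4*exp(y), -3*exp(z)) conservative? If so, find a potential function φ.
Yes, F is conservative. φ = -4*exp(y) - 3*exp(z)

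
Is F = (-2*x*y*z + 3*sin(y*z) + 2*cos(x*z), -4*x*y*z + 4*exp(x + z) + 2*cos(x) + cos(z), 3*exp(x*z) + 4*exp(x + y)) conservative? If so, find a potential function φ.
No, ∇×F = (4*x*y + 4*exp(x + y) - 4*exp(x + z) + sin(z), -2*x*y - 2*x*sin(x*z) + 3*y*cos(y*z) - 3*z*exp(x*z) - 4*exp(x + y), 2*x*z - 4*y*z - 3*z*cos(y*z) + 4*exp(x + z) - 2*sin(x)) ≠ 0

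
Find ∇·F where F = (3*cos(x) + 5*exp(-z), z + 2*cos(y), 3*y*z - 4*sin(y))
3*y - 3*sin(x) - 2*sin(y)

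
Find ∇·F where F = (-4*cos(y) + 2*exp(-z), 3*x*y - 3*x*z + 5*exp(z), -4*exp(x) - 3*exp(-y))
3*x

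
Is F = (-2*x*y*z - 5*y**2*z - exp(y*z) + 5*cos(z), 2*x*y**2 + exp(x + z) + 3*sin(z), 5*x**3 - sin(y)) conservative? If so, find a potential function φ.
No, ∇×F = (-exp(x + z) - cos(y) - 3*cos(z), -15*x**2 - 2*x*y - 5*y**2 - y*exp(y*z) - 5*sin(z), 2*x*z + 2*y**2 + 10*y*z + z*exp(y*z) + exp(x + z)) ≠ 0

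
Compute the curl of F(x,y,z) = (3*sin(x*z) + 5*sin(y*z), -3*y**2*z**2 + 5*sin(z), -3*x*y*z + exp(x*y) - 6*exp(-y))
(-3*x*z + x*exp(x*y) + 6*y**2*z - 5*cos(z) + 6*exp(-y), 3*x*cos(x*z) + 3*y*z - y*exp(x*y) + 5*y*cos(y*z), -5*z*cos(y*z))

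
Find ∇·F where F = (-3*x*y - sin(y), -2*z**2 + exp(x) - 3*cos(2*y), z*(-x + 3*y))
-x + 6*sin(2*y)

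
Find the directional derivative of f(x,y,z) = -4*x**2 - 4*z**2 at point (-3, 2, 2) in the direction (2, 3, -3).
48*sqrt(22)/11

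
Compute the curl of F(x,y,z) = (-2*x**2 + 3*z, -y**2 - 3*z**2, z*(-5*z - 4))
(6*z, 3, 0)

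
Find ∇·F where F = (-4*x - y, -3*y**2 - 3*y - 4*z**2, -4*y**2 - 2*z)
-6*y - 9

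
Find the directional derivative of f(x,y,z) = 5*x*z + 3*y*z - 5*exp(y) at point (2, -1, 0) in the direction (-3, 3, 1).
sqrt(19)*(-15 + 7*E)*exp(-1)/19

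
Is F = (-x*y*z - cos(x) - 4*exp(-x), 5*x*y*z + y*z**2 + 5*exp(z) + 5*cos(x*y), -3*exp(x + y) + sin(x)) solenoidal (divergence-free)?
No, ∇·F = 5*x*z - 5*x*sin(x*y) - y*z + z**2 + sin(x) + 4*exp(-x)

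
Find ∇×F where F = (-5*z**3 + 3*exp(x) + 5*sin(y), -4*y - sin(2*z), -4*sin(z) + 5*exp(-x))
(2*cos(2*z), -15*z**2 + 5*exp(-x), -5*cos(y))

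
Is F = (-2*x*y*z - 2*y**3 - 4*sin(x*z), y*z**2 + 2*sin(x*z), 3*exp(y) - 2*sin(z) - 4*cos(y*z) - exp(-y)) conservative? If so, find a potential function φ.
No, ∇×F = (-2*x*cos(x*z) - 2*y*z + 4*z*sin(y*z) + 3*exp(y) + exp(-y), -2*x*(y + 2*cos(x*z)), 2*x*z + 6*y**2 + 2*z*cos(x*z)) ≠ 0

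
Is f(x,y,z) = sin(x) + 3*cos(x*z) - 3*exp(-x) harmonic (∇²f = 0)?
No, ∇²f = -3*x**2*cos(x*z) - 3*z**2*cos(x*z) - sin(x) - 3*exp(-x)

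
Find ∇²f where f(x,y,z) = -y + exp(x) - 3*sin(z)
exp(x) + 3*sin(z)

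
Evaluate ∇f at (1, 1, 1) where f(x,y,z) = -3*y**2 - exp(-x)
(exp(-1), -6, 0)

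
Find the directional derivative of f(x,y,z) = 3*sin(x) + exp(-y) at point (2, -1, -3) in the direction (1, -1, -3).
sqrt(11)*(3*cos(2) + E)/11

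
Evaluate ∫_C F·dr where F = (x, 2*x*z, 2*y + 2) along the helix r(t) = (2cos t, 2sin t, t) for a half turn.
2*pi + 8 + 2*pi**2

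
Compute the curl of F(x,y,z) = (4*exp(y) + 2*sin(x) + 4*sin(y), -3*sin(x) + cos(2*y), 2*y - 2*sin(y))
(2 - 2*cos(y), 0, -4*exp(y) - 3*cos(x) - 4*cos(y))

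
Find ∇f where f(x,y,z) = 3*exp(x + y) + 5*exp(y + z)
(3*exp(x + y), 3*exp(x + y) + 5*exp(y + z), 5*exp(y + z))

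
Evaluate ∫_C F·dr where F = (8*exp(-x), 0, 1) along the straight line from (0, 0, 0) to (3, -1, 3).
11 - 8*exp(-3)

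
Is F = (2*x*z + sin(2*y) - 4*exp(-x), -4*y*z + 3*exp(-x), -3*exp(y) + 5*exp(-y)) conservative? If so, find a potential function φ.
No, ∇×F = (4*y - 3*exp(y) - 5*exp(-y), 2*x, -2*cos(2*y) - 3*exp(-x)) ≠ 0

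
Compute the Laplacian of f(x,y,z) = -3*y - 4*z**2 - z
-8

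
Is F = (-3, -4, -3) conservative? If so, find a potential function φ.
Yes, F is conservative. φ = -3*x - 4*y - 3*z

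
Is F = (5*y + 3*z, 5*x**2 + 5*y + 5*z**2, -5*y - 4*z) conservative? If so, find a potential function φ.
No, ∇×F = (-10*z - 5, 3, 10*x - 5) ≠ 0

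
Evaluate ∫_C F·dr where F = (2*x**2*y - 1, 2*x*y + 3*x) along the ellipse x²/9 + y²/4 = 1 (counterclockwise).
-9*pi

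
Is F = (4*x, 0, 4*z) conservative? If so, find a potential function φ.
Yes, F is conservative. φ = 2*x**2 + 2*z**2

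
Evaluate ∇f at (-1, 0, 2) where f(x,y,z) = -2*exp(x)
(-2*exp(-1), 0, 0)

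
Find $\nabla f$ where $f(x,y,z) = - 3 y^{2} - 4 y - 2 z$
(0, -6*y - 4, -2)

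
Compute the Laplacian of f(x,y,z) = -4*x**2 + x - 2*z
-8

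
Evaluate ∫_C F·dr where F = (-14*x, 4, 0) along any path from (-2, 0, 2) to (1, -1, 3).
17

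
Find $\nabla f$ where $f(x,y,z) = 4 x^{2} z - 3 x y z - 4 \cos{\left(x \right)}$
(8*x*z - 3*y*z + 4*sin(x), -3*x*z, x*(4*x - 3*y))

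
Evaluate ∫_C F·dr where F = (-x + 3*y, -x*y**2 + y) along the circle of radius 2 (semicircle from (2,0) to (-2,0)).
-8*pi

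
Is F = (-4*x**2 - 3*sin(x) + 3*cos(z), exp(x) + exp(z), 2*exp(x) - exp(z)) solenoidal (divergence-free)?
No, ∇·F = -8*x - exp(z) - 3*cos(x)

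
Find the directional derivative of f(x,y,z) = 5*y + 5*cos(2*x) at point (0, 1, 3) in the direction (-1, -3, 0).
-3*sqrt(10)/2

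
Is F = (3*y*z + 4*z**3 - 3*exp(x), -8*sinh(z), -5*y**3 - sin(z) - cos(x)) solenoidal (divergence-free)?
No, ∇·F = -3*exp(x) - cos(z)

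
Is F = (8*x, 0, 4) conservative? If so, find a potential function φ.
Yes, F is conservative. φ = 4*x**2 + 4*z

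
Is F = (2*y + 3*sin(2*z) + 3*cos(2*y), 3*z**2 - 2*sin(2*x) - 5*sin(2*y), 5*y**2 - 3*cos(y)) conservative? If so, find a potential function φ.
No, ∇×F = (10*y - 6*z + 3*sin(y), 6*cos(2*z), 6*sin(2*y) - 4*cos(2*x) - 2) ≠ 0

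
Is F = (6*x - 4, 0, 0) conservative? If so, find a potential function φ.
Yes, F is conservative. φ = x*(3*x - 4)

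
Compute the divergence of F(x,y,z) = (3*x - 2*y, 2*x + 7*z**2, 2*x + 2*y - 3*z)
0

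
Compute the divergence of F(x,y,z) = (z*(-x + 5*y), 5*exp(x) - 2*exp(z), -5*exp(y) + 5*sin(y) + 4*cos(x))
-z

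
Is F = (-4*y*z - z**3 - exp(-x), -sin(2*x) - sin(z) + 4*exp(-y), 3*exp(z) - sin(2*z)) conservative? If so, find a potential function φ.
No, ∇×F = (cos(z), -4*y - 3*z**2, 4*z - 2*cos(2*x)) ≠ 0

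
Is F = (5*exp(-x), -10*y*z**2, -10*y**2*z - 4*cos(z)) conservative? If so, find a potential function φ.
Yes, F is conservative. φ = -5*y**2*z**2 - 4*sin(z) - 5*exp(-x)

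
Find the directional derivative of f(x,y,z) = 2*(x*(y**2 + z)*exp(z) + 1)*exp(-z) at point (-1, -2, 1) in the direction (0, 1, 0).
8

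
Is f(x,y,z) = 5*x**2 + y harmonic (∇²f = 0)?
No, ∇²f = 10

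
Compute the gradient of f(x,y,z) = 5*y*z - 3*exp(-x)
(3*exp(-x), 5*z, 5*y)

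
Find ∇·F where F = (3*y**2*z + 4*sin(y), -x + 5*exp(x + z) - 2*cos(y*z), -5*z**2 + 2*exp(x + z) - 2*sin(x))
2*z*sin(y*z) - 10*z + 2*exp(x + z)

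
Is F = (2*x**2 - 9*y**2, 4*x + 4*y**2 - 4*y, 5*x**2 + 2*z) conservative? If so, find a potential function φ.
No, ∇×F = (0, -10*x, 18*y + 4) ≠ 0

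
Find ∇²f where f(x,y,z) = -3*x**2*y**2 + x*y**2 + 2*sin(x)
-6*x**2 + 2*x - 6*y**2 - 2*sin(x)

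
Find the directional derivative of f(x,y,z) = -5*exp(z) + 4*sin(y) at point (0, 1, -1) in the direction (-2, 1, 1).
sqrt(6)*(-5 + 4*E*cos(1))*exp(-1)/6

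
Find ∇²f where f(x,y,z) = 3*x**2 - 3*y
6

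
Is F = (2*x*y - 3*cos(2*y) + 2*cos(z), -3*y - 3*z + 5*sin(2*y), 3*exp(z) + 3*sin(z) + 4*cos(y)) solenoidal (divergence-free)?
No, ∇·F = 2*y + 3*exp(z) + 10*cos(2*y) + 3*cos(z) - 3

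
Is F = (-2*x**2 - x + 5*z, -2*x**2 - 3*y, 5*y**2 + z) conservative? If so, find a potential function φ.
No, ∇×F = (10*y, 5, -4*x) ≠ 0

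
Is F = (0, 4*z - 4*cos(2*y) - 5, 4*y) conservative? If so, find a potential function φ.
Yes, F is conservative. φ = 4*y*z - 5*y - 2*sin(2*y)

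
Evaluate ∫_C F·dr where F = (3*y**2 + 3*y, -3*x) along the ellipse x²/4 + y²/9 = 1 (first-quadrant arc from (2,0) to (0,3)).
-36 - 9*pi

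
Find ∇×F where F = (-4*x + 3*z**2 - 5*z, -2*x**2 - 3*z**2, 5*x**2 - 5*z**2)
(6*z, -10*x + 6*z - 5, -4*x)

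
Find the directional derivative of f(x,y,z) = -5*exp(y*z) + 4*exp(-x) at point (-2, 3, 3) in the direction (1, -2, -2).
(-4/3 + 20*exp(7))*exp(2)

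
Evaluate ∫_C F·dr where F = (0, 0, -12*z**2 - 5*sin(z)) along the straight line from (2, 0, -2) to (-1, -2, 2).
-64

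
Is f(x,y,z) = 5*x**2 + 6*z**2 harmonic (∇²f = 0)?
No, ∇²f = 22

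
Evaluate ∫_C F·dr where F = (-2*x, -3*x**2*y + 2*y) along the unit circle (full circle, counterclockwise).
0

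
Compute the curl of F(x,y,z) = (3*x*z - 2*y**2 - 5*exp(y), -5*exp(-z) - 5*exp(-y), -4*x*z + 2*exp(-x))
(-5*exp(-z), 3*x + 4*z + 2*exp(-x), 4*y + 5*exp(y))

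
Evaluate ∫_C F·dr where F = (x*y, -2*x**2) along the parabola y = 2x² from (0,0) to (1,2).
-3/2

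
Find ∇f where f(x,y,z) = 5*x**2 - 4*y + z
(10*x, -4, 1)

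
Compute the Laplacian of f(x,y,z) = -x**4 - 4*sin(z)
-12*x**2 + 4*sin(z)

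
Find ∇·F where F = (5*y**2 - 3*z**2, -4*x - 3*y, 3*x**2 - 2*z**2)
-4*z - 3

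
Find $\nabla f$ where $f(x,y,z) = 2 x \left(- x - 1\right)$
(-4*x - 2, 0, 0)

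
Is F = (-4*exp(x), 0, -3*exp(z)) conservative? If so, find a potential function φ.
Yes, F is conservative. φ = -4*exp(x) - 3*exp(z)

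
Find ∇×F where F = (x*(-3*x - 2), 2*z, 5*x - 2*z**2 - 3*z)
(-2, -5, 0)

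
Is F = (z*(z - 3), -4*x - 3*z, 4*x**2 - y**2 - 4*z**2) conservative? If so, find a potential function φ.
No, ∇×F = (3 - 2*y, -8*x + 2*z - 3, -4) ≠ 0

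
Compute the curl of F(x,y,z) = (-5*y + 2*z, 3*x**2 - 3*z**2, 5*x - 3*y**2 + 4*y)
(-6*y + 6*z + 4, -3, 6*x + 5)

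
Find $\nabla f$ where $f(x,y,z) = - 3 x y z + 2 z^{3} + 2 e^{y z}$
(-3*y*z, z*(-3*x + 2*exp(y*z)), -3*x*y + 2*y*exp(y*z) + 6*z**2)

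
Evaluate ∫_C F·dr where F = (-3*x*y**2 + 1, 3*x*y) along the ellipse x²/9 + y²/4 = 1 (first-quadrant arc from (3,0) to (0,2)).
36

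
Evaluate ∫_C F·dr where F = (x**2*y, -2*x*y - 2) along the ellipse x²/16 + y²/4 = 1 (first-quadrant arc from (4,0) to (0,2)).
-8*pi - 44/3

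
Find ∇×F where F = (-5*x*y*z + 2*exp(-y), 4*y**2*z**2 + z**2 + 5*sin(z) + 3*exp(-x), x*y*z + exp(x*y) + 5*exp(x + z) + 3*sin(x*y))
(x*z + x*exp(x*y) + 3*x*cos(x*y) - 8*y**2*z - 2*z - 5*cos(z), -5*x*y - y*z - y*exp(x*y) - 3*y*cos(x*y) - 5*exp(x + z), 5*x*z + 2*exp(-y) - 3*exp(-x))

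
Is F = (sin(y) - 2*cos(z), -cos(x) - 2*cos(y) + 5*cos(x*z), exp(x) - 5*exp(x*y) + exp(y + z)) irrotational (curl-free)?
No, ∇×F = (-5*x*exp(x*y) + 5*x*sin(x*z) + exp(y + z), 5*y*exp(x*y) - exp(x) + 2*sin(z), -5*z*sin(x*z) + sin(x) - cos(y))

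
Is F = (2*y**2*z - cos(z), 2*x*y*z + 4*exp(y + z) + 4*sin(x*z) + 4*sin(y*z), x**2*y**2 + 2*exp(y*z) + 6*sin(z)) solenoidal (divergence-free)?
No, ∇·F = 2*x*z + 2*y*exp(y*z) + 4*z*cos(y*z) + 4*exp(y + z) + 6*cos(z)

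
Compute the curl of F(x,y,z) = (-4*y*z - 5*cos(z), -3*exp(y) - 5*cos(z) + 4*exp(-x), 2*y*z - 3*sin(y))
(2*z - 5*sin(z) - 3*cos(y), -4*y + 5*sin(z), 4*z - 4*exp(-x))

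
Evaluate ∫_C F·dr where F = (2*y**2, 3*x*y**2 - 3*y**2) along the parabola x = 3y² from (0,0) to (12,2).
488/5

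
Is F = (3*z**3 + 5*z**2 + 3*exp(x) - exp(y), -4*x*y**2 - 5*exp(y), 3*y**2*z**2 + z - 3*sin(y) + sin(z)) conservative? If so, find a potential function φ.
No, ∇×F = (6*y*z**2 - 3*cos(y), z*(9*z + 10), -4*y**2 + exp(y)) ≠ 0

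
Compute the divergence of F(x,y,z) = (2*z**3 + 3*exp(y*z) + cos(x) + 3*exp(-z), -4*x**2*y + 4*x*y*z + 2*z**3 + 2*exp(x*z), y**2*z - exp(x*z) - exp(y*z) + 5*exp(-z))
-4*x**2 + 4*x*z - x*exp(x*z) + y**2 - y*exp(y*z) - sin(x) - 5*exp(-z)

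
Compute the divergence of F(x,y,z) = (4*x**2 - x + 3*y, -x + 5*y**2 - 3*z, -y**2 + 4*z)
8*x + 10*y + 3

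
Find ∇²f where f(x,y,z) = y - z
0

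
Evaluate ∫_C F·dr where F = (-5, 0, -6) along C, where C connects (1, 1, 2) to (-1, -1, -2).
34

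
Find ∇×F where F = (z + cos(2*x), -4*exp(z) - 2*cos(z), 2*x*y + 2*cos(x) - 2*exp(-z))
(2*x + 4*exp(z) - 2*sin(z), -2*y + 2*sin(x) + 1, 0)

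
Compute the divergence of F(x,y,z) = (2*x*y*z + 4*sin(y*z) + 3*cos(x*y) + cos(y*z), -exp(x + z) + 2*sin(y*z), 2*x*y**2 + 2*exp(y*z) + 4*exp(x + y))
2*y*z + 2*y*exp(y*z) - 3*y*sin(x*y) + 2*z*cos(y*z)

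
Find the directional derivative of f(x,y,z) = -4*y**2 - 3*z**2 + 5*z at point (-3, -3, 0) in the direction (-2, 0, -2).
-5*sqrt(2)/2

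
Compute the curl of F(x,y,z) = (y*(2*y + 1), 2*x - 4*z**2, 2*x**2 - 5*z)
(8*z, -4*x, 1 - 4*y)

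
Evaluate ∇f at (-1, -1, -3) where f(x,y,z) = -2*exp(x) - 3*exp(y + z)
(-2*exp(-1), -3*exp(-4), -3*exp(-4))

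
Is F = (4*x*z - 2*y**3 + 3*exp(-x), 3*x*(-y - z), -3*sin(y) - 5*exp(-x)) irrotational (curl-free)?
No, ∇×F = (3*x - 3*cos(y), 4*x - 5*exp(-x), 6*y**2 - 3*y - 3*z)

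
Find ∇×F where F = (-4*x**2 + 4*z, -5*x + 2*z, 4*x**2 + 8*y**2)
(16*y - 2, 4 - 8*x, -5)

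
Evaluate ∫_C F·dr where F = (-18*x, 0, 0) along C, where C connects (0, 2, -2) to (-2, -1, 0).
-36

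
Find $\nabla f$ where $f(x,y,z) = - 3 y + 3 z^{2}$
(0, -3, 6*z)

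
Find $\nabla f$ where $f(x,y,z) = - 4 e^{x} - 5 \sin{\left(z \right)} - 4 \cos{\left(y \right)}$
(-4*exp(x), 4*sin(y), -5*cos(z))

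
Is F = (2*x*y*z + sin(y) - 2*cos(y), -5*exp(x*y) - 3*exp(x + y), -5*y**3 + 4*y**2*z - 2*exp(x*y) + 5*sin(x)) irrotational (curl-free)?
No, ∇×F = (-2*x*exp(x*y) - 15*y**2 + 8*y*z, 2*x*y + 2*y*exp(x*y) - 5*cos(x), -2*x*z - 5*y*exp(x*y) - 3*exp(x + y) - 2*sin(y) - cos(y))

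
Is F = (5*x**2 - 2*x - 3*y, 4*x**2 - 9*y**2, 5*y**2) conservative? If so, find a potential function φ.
No, ∇×F = (10*y, 0, 8*x + 3) ≠ 0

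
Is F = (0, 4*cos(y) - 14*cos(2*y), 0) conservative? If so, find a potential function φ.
Yes, F is conservative. φ = 4*sin(y) - 7*sin(2*y)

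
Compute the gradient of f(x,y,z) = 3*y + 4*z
(0, 3, 4)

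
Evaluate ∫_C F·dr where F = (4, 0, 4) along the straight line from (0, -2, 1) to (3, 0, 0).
8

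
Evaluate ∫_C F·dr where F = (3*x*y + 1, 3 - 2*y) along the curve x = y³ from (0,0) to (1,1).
30/7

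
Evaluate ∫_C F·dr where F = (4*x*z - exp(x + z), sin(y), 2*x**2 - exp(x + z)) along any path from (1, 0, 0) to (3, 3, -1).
-17 - exp(2) - cos(3) + E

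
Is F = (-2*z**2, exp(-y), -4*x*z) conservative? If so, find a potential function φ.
Yes, F is conservative. φ = -2*x*z**2 - exp(-y)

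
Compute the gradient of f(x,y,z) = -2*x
(-2, 0, 0)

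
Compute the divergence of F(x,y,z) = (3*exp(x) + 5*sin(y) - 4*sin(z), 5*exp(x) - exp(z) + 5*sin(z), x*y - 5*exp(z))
3*exp(x) - 5*exp(z)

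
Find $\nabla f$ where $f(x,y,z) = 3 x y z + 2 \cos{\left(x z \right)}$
(z*(3*y - 2*sin(x*z)), 3*x*z, x*(3*y - 2*sin(x*z)))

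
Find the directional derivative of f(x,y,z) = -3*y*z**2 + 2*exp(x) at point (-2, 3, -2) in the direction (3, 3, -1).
6*sqrt(19)*(1 - 12*exp(2))*exp(-2)/19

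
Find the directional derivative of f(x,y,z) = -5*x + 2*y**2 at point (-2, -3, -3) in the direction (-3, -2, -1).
39*sqrt(14)/14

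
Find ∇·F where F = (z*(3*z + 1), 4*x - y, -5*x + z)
0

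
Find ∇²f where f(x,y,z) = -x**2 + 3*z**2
4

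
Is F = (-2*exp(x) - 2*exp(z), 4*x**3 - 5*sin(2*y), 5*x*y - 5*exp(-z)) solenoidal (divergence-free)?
No, ∇·F = -2*exp(x) - 10*cos(2*y) + 5*exp(-z)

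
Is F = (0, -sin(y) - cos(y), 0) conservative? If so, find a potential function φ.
Yes, F is conservative. φ = -sin(y) + cos(y)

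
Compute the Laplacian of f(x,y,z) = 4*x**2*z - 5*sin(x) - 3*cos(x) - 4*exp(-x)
8*z + 5*sin(x) + 3*cos(x) - 4*exp(-x)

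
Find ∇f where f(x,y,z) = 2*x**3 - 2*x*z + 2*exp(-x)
(6*x**2 - 2*z - 2*exp(-x), 0, -2*x)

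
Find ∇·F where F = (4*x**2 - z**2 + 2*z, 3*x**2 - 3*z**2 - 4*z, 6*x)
8*x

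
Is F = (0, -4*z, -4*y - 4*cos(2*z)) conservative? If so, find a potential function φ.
Yes, F is conservative. φ = -4*y*z - 2*sin(2*z)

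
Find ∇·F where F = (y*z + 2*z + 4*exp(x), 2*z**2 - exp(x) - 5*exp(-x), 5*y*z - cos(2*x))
5*y + 4*exp(x)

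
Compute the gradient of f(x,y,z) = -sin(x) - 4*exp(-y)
(-cos(x), 4*exp(-y), 0)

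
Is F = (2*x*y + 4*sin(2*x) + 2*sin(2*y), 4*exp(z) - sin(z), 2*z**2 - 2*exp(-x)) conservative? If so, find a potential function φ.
No, ∇×F = (-4*exp(z) + cos(z), -2*exp(-x), -2*x - 4*cos(2*y)) ≠ 0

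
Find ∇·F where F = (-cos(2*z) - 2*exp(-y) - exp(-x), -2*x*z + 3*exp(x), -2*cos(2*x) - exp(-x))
exp(-x)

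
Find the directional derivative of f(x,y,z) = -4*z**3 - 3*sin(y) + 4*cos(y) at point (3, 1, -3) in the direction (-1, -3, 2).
3*sqrt(14)*(-72 + 3*cos(1) + 4*sin(1))/14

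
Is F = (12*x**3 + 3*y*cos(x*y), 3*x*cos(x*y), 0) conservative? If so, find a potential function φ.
Yes, F is conservative. φ = 3*x**4 + 3*sin(x*y)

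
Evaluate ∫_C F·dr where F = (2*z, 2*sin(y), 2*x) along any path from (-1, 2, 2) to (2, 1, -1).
-2*cos(1) + 2*cos(2)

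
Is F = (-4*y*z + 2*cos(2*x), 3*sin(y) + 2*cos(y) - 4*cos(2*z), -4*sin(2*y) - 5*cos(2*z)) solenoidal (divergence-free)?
No, ∇·F = -4*sin(2*x) - 2*sin(y) + 10*sin(2*z) + 3*cos(y)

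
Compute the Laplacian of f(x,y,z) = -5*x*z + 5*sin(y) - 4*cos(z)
-5*sin(y) + 4*cos(z)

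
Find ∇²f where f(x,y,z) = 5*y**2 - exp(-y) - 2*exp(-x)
10 - exp(-y) - 2*exp(-x)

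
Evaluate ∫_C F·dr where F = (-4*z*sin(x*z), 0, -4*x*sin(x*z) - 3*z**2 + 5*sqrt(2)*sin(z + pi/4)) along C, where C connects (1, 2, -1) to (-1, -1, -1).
0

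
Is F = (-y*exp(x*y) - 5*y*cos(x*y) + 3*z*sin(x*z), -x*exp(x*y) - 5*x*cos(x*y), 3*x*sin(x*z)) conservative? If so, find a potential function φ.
Yes, F is conservative. φ = -exp(x*y) - 5*sin(x*y) - 3*cos(x*z)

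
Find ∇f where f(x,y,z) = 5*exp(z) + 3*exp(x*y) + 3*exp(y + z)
(3*y*exp(x*y), 3*x*exp(x*y) + 3*exp(y + z), (3*exp(y) + 5)*exp(z))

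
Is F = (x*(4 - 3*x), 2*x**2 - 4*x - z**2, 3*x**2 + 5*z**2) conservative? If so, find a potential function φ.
No, ∇×F = (2*z, -6*x, 4*x - 4) ≠ 0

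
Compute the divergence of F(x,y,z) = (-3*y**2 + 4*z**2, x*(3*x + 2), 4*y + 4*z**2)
8*z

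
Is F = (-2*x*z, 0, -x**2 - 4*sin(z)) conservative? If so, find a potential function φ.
Yes, F is conservative. φ = -x**2*z + 4*cos(z)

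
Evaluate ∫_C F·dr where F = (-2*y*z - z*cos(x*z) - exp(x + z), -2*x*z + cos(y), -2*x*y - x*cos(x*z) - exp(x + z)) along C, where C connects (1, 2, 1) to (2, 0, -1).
-E + sin(1) + 4 + exp(2)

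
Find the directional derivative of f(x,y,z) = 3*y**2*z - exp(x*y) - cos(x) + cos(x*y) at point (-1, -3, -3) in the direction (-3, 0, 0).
-3*exp(3) - 3*sin(3) + sin(1)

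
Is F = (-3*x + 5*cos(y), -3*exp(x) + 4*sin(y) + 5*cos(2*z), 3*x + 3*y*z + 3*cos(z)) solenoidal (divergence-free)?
No, ∇·F = 3*y - 3*sin(z) + 4*cos(y) - 3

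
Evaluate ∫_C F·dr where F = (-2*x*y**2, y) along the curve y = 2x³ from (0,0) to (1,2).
1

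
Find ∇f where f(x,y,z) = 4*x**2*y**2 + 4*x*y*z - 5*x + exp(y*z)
(8*x*y**2 + 4*y*z - 5, 8*x**2*y + 4*x*z + z*exp(y*z), y*(4*x + exp(y*z)))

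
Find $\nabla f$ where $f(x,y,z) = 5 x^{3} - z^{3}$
(15*x**2, 0, -3*z**2)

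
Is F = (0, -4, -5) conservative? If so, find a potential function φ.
Yes, F is conservative. φ = -4*y - 5*z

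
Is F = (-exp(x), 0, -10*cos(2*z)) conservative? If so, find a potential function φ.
Yes, F is conservative. φ = -exp(x) - 5*sin(2*z)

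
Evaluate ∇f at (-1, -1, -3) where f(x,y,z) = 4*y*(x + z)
(-4, -16, -4)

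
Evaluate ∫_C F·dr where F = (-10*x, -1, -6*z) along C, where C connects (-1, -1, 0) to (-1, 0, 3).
-28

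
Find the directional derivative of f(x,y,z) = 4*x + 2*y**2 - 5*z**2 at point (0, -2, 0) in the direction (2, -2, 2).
4*sqrt(3)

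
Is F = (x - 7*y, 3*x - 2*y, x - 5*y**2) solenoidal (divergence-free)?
No, ∇·F = -1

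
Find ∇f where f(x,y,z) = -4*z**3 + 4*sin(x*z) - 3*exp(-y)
(4*z*cos(x*z), 3*exp(-y), 4*x*cos(x*z) - 12*z**2)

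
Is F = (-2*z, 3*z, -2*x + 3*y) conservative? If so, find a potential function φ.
Yes, F is conservative. φ = z*(-2*x + 3*y)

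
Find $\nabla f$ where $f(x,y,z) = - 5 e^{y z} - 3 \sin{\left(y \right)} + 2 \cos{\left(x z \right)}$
(-2*z*sin(x*z), -5*z*exp(y*z) - 3*cos(y), -2*x*sin(x*z) - 5*y*exp(y*z))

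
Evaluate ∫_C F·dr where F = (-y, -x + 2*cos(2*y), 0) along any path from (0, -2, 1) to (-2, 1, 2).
sin(4) + sin(2) + 2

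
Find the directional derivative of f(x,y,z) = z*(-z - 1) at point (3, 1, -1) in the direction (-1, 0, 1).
sqrt(2)/2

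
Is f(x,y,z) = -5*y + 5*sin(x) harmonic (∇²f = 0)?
No, ∇²f = -5*sin(x)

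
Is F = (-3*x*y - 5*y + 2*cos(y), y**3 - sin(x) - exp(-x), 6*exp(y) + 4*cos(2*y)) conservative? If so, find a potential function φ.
No, ∇×F = (6*exp(y) - 8*sin(2*y), 0, 3*x + 2*sin(y) - cos(x) + 5 + exp(-x)) ≠ 0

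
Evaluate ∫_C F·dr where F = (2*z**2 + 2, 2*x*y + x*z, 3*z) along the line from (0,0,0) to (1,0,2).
32/3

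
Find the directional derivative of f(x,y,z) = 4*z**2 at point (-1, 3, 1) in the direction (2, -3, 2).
16*sqrt(17)/17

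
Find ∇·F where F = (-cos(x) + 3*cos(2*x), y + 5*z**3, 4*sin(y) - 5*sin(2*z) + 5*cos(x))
sin(x) - 6*sin(2*x) - 10*cos(2*z) + 1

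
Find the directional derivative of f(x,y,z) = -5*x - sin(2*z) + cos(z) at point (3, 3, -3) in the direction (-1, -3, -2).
sqrt(14)*(-2*sin(3) + 4*cos(6) + 5)/14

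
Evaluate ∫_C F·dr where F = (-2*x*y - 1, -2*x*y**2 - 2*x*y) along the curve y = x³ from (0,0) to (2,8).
-25862/35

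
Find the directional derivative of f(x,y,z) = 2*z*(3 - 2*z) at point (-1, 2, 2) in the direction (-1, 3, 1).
-10*sqrt(11)/11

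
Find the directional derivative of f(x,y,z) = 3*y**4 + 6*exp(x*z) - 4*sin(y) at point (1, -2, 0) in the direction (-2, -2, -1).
8*cos(2)/3 + 62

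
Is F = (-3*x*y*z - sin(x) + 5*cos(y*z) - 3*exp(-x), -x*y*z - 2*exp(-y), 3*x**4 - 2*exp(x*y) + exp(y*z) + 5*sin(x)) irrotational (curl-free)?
No, ∇×F = (x*y - 2*x*exp(x*y) + z*exp(y*z), -12*x**3 - 3*x*y + 2*y*exp(x*y) - 5*y*sin(y*z) - 5*cos(x), z*(3*x - y + 5*sin(y*z)))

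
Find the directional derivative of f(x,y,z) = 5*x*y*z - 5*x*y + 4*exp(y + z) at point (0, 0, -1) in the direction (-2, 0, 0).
0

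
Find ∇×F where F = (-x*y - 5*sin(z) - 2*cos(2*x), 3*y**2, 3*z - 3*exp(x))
(0, 3*exp(x) - 5*cos(z), x)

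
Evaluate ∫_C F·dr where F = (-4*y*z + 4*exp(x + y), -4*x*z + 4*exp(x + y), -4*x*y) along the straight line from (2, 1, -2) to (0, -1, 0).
-4*exp(3) - 16 + 4*exp(-1)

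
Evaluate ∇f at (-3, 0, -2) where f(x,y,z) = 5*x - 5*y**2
(5, 0, 0)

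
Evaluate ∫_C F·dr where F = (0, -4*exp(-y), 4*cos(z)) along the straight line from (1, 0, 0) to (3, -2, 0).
-4 + 4*exp(2)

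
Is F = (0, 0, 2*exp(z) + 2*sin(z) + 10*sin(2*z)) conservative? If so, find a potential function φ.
Yes, F is conservative. φ = 2*exp(z) - 2*cos(z) - 5*cos(2*z)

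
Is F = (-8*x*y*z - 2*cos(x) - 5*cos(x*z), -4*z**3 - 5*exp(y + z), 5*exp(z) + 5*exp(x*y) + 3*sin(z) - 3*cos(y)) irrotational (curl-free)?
No, ∇×F = (5*x*exp(x*y) + 12*z**2 + 5*exp(y + z) + 3*sin(y), -8*x*y + 5*x*sin(x*z) - 5*y*exp(x*y), 8*x*z)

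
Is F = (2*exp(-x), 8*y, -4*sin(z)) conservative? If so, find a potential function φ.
Yes, F is conservative. φ = 4*y**2 + 4*cos(z) - 2*exp(-x)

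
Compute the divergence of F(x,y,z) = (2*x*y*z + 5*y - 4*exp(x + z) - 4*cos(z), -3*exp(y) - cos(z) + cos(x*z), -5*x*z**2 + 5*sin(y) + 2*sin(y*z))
-10*x*z + 2*y*z + 2*y*cos(y*z) - 3*exp(y) - 4*exp(x + z)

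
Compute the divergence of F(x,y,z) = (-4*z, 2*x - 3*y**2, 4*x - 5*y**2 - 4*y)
-6*y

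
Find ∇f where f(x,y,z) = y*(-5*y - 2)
(0, -10*y - 2, 0)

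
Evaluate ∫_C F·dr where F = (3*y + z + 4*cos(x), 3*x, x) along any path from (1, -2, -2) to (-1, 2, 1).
1 - 8*sin(1)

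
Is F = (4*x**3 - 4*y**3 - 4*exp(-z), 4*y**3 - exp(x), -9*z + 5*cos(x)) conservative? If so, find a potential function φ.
No, ∇×F = (0, 5*sin(x) + 4*exp(-z), 12*y**2 - exp(x)) ≠ 0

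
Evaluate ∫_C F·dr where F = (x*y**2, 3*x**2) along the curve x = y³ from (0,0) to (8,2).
1056/7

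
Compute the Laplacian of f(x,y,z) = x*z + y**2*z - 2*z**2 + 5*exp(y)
2*z + 5*exp(y) - 4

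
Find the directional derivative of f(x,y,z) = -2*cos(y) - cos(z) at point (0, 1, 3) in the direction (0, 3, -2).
2*sqrt(13)*(-sin(3) + 3*sin(1))/13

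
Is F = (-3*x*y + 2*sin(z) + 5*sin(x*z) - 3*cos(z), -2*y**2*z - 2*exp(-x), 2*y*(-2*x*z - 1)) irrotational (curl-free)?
No, ∇×F = (-4*x*z + 2*y**2 - 2, 5*x*cos(x*z) + 4*y*z + 3*sin(z) + 2*cos(z), 3*x + 2*exp(-x))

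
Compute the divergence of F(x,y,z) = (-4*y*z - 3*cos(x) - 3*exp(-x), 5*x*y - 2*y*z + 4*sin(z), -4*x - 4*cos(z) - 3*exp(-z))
5*x - 2*z + 3*sin(x) + 4*sin(z) + 3*exp(-z) + 3*exp(-x)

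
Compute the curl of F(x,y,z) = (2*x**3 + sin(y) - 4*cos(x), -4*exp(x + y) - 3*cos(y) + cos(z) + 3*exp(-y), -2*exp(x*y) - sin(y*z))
(-2*x*exp(x*y) - z*cos(y*z) + sin(z), 2*y*exp(x*y), -4*exp(x + y) - cos(y))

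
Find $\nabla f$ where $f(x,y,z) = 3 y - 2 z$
(0, 3, -2)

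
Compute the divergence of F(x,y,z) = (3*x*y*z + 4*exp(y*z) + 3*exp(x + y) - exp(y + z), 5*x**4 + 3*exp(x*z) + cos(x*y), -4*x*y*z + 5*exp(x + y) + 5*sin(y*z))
-4*x*y - x*sin(x*y) + 3*y*z + 5*y*cos(y*z) + 3*exp(x + y)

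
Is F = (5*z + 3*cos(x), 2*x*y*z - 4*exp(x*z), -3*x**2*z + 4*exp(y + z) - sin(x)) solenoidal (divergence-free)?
No, ∇·F = -3*x**2 + 2*x*z + 4*exp(y + z) - 3*sin(x)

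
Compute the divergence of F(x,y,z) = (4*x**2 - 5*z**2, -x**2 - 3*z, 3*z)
8*x + 3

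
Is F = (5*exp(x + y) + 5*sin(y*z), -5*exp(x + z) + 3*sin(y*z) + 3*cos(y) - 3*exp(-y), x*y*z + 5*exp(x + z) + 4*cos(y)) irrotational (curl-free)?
No, ∇×F = (x*z - 3*y*cos(y*z) + 5*exp(x + z) - 4*sin(y), -y*z + 5*y*cos(y*z) - 5*exp(x + z), -5*z*cos(y*z) - 5*exp(x + y) - 5*exp(x + z))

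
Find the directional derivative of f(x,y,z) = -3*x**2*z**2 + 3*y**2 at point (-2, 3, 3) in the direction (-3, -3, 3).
-66*sqrt(3)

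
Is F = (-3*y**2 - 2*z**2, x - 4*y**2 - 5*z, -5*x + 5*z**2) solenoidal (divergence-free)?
No, ∇·F = -8*y + 10*z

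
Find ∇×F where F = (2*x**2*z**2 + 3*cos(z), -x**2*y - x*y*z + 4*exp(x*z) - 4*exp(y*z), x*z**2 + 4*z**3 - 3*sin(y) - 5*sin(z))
(x*y - 4*x*exp(x*z) + 4*y*exp(y*z) - 3*cos(y), 4*x**2*z - z**2 - 3*sin(z), -2*x*y - y*z + 4*z*exp(x*z))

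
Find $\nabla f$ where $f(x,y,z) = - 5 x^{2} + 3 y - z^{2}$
(-10*x, 3, -2*z)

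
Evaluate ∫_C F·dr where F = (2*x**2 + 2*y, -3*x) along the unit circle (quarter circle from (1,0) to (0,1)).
-5*pi/4 - 2/3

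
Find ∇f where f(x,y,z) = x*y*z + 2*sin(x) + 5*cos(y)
(y*z + 2*cos(x), x*z - 5*sin(y), x*y)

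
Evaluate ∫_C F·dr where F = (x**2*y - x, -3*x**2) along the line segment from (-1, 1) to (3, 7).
22/3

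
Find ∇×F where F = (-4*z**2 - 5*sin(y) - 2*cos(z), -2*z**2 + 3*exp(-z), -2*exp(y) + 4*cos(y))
(4*z - 2*exp(y) - 4*sin(y) + 3*exp(-z), -8*z + 2*sin(z), 5*cos(y))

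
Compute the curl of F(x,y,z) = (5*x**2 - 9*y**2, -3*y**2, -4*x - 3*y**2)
(-6*y, 4, 18*y)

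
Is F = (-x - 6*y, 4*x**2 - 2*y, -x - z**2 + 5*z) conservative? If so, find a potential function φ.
No, ∇×F = (0, 1, 8*x + 6) ≠ 0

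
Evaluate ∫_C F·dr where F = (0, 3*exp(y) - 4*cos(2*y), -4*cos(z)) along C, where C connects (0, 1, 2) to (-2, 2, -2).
-3*E - 2*sin(4) + 10*sin(2) + 3*exp(2)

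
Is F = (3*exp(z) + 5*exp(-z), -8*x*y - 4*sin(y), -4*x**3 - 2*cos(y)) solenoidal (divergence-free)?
No, ∇·F = -8*x - 4*cos(y)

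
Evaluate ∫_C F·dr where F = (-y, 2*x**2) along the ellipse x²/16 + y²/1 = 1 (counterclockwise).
4*pi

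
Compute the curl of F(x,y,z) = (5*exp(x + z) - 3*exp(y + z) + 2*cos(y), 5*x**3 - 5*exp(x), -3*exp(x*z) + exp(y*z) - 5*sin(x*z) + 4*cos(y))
(z*exp(y*z) - 4*sin(y), 3*z*exp(x*z) + 5*z*cos(x*z) + 5*exp(x + z) - 3*exp(y + z), 15*x**2 - 5*exp(x) + 3*exp(y + z) + 2*sin(y))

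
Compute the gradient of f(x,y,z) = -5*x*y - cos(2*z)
(-5*y, -5*x, 2*sin(2*z))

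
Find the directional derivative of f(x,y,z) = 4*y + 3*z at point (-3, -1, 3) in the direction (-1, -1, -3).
-13*sqrt(11)/11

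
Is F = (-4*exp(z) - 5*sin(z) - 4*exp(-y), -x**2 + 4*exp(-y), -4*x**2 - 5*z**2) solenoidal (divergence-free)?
No, ∇·F = -10*z - 4*exp(-y)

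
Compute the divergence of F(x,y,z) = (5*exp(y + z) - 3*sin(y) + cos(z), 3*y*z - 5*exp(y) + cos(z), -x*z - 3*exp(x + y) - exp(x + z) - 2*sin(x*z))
-2*x*cos(x*z) - x + 3*z - 5*exp(y) - exp(x + z)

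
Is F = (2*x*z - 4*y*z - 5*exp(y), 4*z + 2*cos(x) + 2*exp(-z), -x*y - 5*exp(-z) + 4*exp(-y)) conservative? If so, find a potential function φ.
No, ∇×F = (-x - 4 + 2*exp(-z) - 4*exp(-y), 2*x - 3*y, 4*z + 5*exp(y) - 2*sin(x)) ≠ 0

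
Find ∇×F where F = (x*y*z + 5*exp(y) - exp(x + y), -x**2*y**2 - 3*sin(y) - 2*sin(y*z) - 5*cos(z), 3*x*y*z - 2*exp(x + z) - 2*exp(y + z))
(3*x*z + 2*y*cos(y*z) - 2*exp(y + z) - 5*sin(z), x*y - 3*y*z + 2*exp(x + z), -2*x*y**2 - x*z - 5*exp(y) + exp(x + y))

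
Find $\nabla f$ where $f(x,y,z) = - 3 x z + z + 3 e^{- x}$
(-3*z - 3*exp(-x), 0, 1 - 3*x)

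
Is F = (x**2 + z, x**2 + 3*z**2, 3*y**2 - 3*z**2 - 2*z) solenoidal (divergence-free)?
No, ∇·F = 2*x - 6*z - 2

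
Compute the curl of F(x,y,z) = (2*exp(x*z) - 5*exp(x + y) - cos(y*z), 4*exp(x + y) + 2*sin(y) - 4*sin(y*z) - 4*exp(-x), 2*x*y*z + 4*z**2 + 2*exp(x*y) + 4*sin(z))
(2*x*z + 2*x*exp(x*y) + 4*y*cos(y*z), 2*x*exp(x*z) - 2*y*z - 2*y*exp(x*y) + y*sin(y*z), -z*sin(y*z) + 9*exp(x + y) + 4*exp(-x))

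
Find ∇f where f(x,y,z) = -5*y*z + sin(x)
(cos(x), -5*z, -5*y)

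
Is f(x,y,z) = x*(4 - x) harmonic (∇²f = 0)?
No, ∇²f = -2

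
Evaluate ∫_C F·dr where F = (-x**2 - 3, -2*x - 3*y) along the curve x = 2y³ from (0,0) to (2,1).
-67/6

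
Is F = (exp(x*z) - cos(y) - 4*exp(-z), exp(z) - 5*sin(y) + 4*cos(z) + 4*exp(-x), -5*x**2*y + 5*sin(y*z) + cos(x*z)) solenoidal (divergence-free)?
No, ∇·F = -x*sin(x*z) + 5*y*cos(y*z) + z*exp(x*z) - 5*cos(y)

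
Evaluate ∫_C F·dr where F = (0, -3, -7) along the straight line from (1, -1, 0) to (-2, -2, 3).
-18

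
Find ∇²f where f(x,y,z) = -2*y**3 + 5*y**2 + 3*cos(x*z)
-3*x**2*cos(x*z) - 12*y - 3*z**2*cos(x*z) + 10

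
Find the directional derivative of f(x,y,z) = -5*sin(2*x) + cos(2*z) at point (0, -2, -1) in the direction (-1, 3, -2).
sqrt(14)*(5 - 2*sin(2))/7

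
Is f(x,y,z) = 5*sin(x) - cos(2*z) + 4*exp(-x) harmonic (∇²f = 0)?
No, ∇²f = -5*sin(x) + 4*cos(2*z) + 4*exp(-x)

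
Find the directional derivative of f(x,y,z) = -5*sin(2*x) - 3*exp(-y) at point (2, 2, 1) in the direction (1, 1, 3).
sqrt(11)*(3 - 10*exp(2)*cos(4))*exp(-2)/11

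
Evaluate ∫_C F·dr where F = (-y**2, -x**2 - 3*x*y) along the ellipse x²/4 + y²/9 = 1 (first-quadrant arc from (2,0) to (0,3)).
-14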